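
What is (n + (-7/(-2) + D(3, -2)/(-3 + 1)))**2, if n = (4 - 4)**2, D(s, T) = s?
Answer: 4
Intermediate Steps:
n = 0 (n = 0**2 = 0)
(n + (-7/(-2) + D(3, -2)/(-3 + 1)))**2 = (0 + (-7/(-2) + 3/(-3 + 1)))**2 = (0 + (-7*(-1/2) + 3/(-2)))**2 = (0 + (7/2 + 3*(-1/2)))**2 = (0 + (7/2 - 3/2))**2 = (0 + 2)**2 = 2**2 = 4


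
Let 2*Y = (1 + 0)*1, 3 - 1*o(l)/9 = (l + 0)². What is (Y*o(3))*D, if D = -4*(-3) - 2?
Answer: -270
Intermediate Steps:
o(l) = 27 - 9*l² (o(l) = 27 - 9*(l + 0)² = 27 - 9*l²)
Y = ½ (Y = ((1 + 0)*1)/2 = (1*1)/2 = (½)*1 = ½ ≈ 0.50000)
D = 10 (D = 12 - 2 = 10)
(Y*o(3))*D = ((27 - 9*3²)/2)*10 = ((27 - 9*9)/2)*10 = ((27 - 81)/2)*10 = ((½)*(-54))*10 = -27*10 = -270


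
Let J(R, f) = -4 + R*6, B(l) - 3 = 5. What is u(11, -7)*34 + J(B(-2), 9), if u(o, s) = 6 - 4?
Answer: 112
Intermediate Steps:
u(o, s) = 2
B(l) = 8 (B(l) = 3 + 5 = 8)
J(R, f) = -4 + 6*R
u(11, -7)*34 + J(B(-2), 9) = 2*34 + (-4 + 6*8) = 68 + (-4 + 48) = 68 + 44 = 112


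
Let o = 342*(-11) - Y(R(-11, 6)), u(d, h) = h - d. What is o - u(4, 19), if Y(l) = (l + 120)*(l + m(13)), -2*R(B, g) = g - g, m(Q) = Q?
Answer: -5337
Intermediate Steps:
R(B, g) = 0 (R(B, g) = -(g - g)/2 = -1/2*0 = 0)
Y(l) = (13 + l)*(120 + l) (Y(l) = (l + 120)*(l + 13) = (120 + l)*(13 + l) = (13 + l)*(120 + l))
o = -5322 (o = 342*(-11) - (1560 + 0**2 + 133*0) = -3762 - (1560 + 0 + 0) = -3762 - 1*1560 = -3762 - 1560 = -5322)
o - u(4, 19) = -5322 - (19 - 1*4) = -5322 - (19 - 4) = -5322 - 1*15 = -5322 - 15 = -5337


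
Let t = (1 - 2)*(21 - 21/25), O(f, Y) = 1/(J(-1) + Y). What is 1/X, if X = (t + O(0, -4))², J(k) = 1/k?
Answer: 625/259081 ≈ 0.0024124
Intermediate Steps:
O(f, Y) = 1/(-1 + Y) (O(f, Y) = 1/(1/(-1) + Y) = 1/(-1 + Y))
t = -504/25 (t = -(21 - 21*1/25) = -(21 - 21/25) = -1*504/25 = -504/25 ≈ -20.160)
X = 259081/625 (X = (-504/25 + 1/(-1 - 4))² = (-504/25 + 1/(-5))² = (-504/25 - ⅕)² = (-509/25)² = 259081/625 ≈ 414.53)
1/X = 1/(259081/625) = 625/259081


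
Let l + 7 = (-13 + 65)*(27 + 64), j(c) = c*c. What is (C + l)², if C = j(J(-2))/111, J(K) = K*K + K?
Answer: 275078221441/12321 ≈ 2.2326e+7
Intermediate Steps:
J(K) = K + K² (J(K) = K² + K = K + K²)
j(c) = c²
l = 4725 (l = -7 + (-13 + 65)*(27 + 64) = -7 + 52*91 = -7 + 4732 = 4725)
C = 4/111 (C = (-2*(1 - 2))²/111 = (-2*(-1))²*(1/111) = 2²*(1/111) = 4*(1/111) = 4/111 ≈ 0.036036)
(C + l)² = (4/111 + 4725)² = (524479/111)² = 275078221441/12321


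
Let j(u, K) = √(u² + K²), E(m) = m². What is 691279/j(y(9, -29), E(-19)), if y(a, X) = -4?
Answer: 691279*√130337/130337 ≈ 1914.8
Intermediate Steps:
j(u, K) = √(K² + u²)
691279/j(y(9, -29), E(-19)) = 691279/(√(((-19)²)² + (-4)²)) = 691279/(√(361² + 16)) = 691279/(√(130321 + 16)) = 691279/(√130337) = 691279*(√130337/130337) = 691279*√130337/130337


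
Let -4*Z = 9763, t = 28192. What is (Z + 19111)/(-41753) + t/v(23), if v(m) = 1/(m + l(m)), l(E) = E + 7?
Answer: 249545255431/167012 ≈ 1.4942e+6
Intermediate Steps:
Z = -9763/4 (Z = -¼*9763 = -9763/4 ≈ -2440.8)
l(E) = 7 + E
v(m) = 1/(7 + 2*m) (v(m) = 1/(m + (7 + m)) = 1/(7 + 2*m))
(Z + 19111)/(-41753) + t/v(23) = (-9763/4 + 19111)/(-41753) + 28192/(1/(7 + 2*23)) = (66681/4)*(-1/41753) + 28192/(1/(7 + 46)) = -66681/167012 + 28192/(1/53) = -66681/167012 + 28192*53 = -66681/167012 + 1494176 = 249545255431/167012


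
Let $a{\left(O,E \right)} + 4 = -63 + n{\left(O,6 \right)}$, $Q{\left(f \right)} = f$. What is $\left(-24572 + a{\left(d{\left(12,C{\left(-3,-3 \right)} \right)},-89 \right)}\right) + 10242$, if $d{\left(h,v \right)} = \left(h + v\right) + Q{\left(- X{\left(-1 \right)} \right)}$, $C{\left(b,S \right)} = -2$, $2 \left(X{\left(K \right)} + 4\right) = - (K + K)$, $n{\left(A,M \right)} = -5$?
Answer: $-14402$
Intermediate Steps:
$X{\left(K \right)} = -4 - K$ ($X{\left(K \right)} = -4 + \frac{\left(-1\right) \left(K + K\right)}{2} = -4 + \frac{\left(-1\right) 2 K}{2} = -4 + \frac{\left(-2\right) K}{2} = -4 - K$)
$d{\left(h,v \right)} = 3 + h + v$ ($d{\left(h,v \right)} = \left(h + v\right) - \left(-4 - -1\right) = \left(h + v\right) - \left(-4 + 1\right) = \left(h + v\right) - -3 = \left(h + v\right) + 3 = 3 + h + v$)
$a{\left(O,E \right)} = -72$ ($a{\left(O,E \right)} = -4 - 68 = -72$)
$\left(-24572 + a{\left(d{\left(12,C{\left(-3,-3 \right)} \right)},-89 \right)}\right) + 10242 = \left(-24572 - 72\right) + 10242 = -24644 + 10242 = -14402$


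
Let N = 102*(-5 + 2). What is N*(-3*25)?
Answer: 22950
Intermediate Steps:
N = -306 (N = 102*(-3) = -306)
N*(-3*25) = -(-918)*25 = -306*(-75) = 22950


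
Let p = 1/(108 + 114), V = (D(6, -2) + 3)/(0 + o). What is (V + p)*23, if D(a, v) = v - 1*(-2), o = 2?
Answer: 3841/111 ≈ 34.604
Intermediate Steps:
D(a, v) = 2 + v (D(a, v) = v + 2 = 2 + v)
V = 3/2 (V = ((2 - 2) + 3)/(0 + 2) = (0 + 3)/2 = 3*(½) = 3/2 ≈ 1.5000)
p = 1/222 ≈ 0.0045045
(V + p)*23 = (3/2 + 1/222)*23 = (167/111)*23 = 3841/111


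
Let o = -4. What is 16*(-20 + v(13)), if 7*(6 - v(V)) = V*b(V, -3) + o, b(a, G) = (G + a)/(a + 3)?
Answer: -1634/7 ≈ -233.43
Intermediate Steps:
b(a, G) = (G + a)/(3 + a)
v(V) = 46/7 - V*(-3 + V)/(7*(3 + V)) (v(V) = 6 - (V*((-3 + V)/(3 + V)) - 4)/7 = 6 - (V*(-3 + V)/(3 + V) - 4)/7 = 6 - (-4 + V*(-3 + V)/(3 + V))/7 = 6 + (4/7 - V*(-3 + V)/(7*(3 + V))) = 46/7 - V*(-3 + V)/(7*(3 + V)))
16*(-20 + v(13)) = 16*(-20 + (138 - 1*13² + 49*13)/(7*(3 + 13))) = 16*(-20 + (⅐)*(138 - 1*169 + 637)/16) = 16*(-20 + (⅐)*(1/16)*(138 - 169 + 637)) = 16*(-20 + (⅐)*(1/16)*606) = 16*(-20 + 303/56) = 16*(-817/56) = -1634/7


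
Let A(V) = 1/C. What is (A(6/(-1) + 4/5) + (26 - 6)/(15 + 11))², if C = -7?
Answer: 3249/8281 ≈ 0.39234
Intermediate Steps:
A(V) = -⅐ (A(V) = 1/(-7) = -⅐)
(A(6/(-1) + 4/5) + (26 - 6)/(15 + 11))² = (-⅐ + (26 - 6)/(15 + 11))² = (-⅐ + 20/26)² = (-⅐ + 20*(1/26))² = (-⅐ + 10/13)² = (57/91)² = 3249/8281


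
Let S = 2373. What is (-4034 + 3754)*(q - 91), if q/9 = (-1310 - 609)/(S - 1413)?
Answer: 244139/8 ≈ 30517.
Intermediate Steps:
q = -5757/320 (q = 9*((-1310 - 609)/(2373 - 1413)) = 9*(-1919/960) = -5757/320 ≈ -17.991)
(-4034 + 3754)*(q - 91) = (-4034 + 3754)*(-5757/320 - 91) = -280*(-34877/320) = 244139/8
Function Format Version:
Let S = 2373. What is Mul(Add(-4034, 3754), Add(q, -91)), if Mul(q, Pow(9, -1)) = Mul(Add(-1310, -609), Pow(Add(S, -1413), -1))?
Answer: Rational(244139, 8) ≈ 30517.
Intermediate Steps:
q = Rational(-5757, 320) (q = Mul(9, Mul(Add(-1310, -609), Pow(Add(2373, -1413), -1))) = Mul(9, Mul(-1919, Pow(960, -1))) = Mul(9, Mul(-1919, Rational(1, 960))) = Mul(9, Rational(-1919, 960)) = Rational(-5757, 320) ≈ -17.991)
Mul(Add(-4034, 3754), Add(q, -91)) = Mul(Add(-4034, 3754), Add(Rational(-5757, 320), -91)) = Mul(-280, Rational(-34877, 320)) = Rational(244139, 8)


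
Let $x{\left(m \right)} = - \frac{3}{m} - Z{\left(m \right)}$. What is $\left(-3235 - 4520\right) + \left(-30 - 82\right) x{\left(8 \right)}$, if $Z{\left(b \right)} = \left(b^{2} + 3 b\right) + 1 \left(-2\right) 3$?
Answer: $1471$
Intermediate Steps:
$Z{\left(b \right)} = -6 + b^{2} + 3 b$ ($Z{\left(b \right)} = \left(b^{2} + 3 b\right) - 6 = -6 + b^{2} + 3 b$)
$x{\left(m \right)} = 6 - m^{2} - 3 m - \frac{3}{m}$ ($x{\left(m \right)} = - \frac{3}{m} - \left(-6 + m^{2} + 3 m\right) = 6 - m^{2} - 3 m - \frac{3}{m}$)
$\left(-3235 - 4520\right) + \left(-30 - 82\right) x{\left(8 \right)} = \left(-3235 - 4520\right) + \left(-30 - 82\right) \left(6 - 8^{2} - 24 - \frac{3}{8}\right) = -7755 - 112 \left(6 - 64 - 24 - \frac{3}{8}\right) = -7755 - -9226 = -7755 + 9226 = 1471$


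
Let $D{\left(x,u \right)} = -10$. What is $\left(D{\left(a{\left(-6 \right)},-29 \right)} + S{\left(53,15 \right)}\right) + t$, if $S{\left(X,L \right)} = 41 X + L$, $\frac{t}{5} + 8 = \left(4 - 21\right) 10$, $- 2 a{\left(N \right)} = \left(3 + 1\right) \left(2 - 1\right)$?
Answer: $1288$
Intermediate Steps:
$a{\left(N \right)} = -2$ ($a{\left(N \right)} = - \frac{\left(3 + 1\right) \left(2 - 1\right)}{2} = - \frac{4 \cdot 1}{2} = \left(- \frac{1}{2}\right) 4 = -2$)
$t = -890$ ($t = -40 + 5 \left(4 - 21\right) 10 = -40 + 5 \left(\left(-17\right) 10\right) = -40 + 5 \left(-170\right) = -40 - 850 = -890$)
$S{\left(X,L \right)} = L + 41 X$
$\left(D{\left(a{\left(-6 \right)},-29 \right)} + S{\left(53,15 \right)}\right) + t = \left(-10 + \left(15 + 41 \cdot 53\right)\right) - 890 = \left(-10 + \left(15 + 2173\right)\right) - 890 = \left(-10 + 2188\right) - 890 = 2178 - 890 = 1288$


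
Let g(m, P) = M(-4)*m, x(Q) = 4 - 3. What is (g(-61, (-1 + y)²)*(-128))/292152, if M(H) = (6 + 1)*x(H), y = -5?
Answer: 976/5217 ≈ 0.18708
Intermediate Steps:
x(Q) = 1
M(H) = 7 (M(H) = (6 + 1)*1 = 7*1 = 7)
g(m, P) = 7*m
(g(-61, (-1 + y)²)*(-128))/292152 = ((7*(-61))*(-128))/292152 = -427*(-128)*(1/292152) = 54656*(1/292152) = 976/5217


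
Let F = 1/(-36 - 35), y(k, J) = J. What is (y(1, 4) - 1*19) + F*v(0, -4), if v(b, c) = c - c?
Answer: -15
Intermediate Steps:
F = -1/71 (F = 1/(-71) = -1/71 ≈ -0.014085)
v(b, c) = 0
(y(1, 4) - 1*19) + F*v(0, -4) = (4 - 1*19) - 1/71*0 = (4 - 19) + 0 = -15 + 0 = -15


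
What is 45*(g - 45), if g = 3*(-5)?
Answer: -2700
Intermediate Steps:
g = -15
45*(g - 45) = 45*(-15 - 45) = 45*(-60) = -2700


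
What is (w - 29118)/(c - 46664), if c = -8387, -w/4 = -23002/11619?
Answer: 338230034/639637569 ≈ 0.52878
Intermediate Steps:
w = 92008/11619 (w = -(-92008)/11619 = -4*(-23002/11619) = 92008/11619 ≈ 7.9188)
(w - 29118)/(c - 46664) = (92008/11619 - 29118)/(-8387 - 46664) = -338230034/11619/(-55051) = -338230034/11619*(-1/55051) = 338230034/639637569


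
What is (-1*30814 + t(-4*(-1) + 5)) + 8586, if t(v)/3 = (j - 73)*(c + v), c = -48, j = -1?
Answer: -13570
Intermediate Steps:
t(v) = 10656 - 222*v (t(v) = 3*((-1 - 73)*(-48 + v)) = 3*(-74*(-48 + v)) = 3*(3552 - 74*v) = 10656 - 222*v)
(-1*30814 + t(-4*(-1) + 5)) + 8586 = (-1*30814 + (10656 - 222*(-4*(-1) + 5))) + 8586 = (-30814 + (10656 - 222*(4 + 5))) + 8586 = (-30814 + (10656 - 222*9)) + 8586 = (-30814 + (10656 - 1998)) + 8586 = (-30814 + 8658) + 8586 = -22156 + 8586 = -13570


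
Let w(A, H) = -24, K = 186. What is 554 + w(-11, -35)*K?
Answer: -3910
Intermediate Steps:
554 + w(-11, -35)*K = 554 - 24*186 = 554 - 4464 = -3910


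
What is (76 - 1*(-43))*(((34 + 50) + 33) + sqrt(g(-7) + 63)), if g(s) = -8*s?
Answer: 13923 + 119*sqrt(119) ≈ 15221.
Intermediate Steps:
(76 - 1*(-43))*(((34 + 50) + 33) + sqrt(g(-7) + 63)) = (76 - 1*(-43))*(((34 + 50) + 33) + sqrt(-8*(-7) + 63)) = (76 + 43)*((84 + 33) + sqrt(56 + 63)) = 119*(117 + sqrt(119)) = 13923 + 119*sqrt(119)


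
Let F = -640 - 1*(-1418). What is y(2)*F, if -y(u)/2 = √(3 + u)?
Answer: -1556*√5 ≈ -3479.3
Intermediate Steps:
F = 778 (F = -640 + 1418 = 778)
y(u) = -2*√(3 + u)
y(2)*F = -2*√(3 + 2)*778 = -2*√5*778 = -1556*√5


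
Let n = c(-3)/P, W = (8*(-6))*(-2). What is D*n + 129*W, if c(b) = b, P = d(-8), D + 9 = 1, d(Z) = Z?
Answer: 12381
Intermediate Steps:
D = -8 (D = -9 + 1 = -8)
W = 96 (W = -48*(-2) = 96)
P = -8
n = 3/8 (n = -3/(-8) = -3*(-⅛) = 3/8 ≈ 0.37500)
D*n + 129*W = -8*3/8 + 129*96 = -3 + 12384 = 12381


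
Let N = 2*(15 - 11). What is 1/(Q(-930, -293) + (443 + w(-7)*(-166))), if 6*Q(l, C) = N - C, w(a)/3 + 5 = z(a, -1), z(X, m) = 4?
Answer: 6/5947 ≈ 0.0010089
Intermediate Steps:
w(a) = -3 (w(a) = -15 + 3*4 = -15 + 12 = -3)
N = 8 (N = 2*4 = 8)
Q(l, C) = 4/3 - C/6 (Q(l, C) = (8 - C)/6 = 4/3 - C/6)
1/(Q(-930, -293) + (443 + w(-7)*(-166))) = 1/((4/3 - 1/6*(-293)) + (443 - 3*(-166))) = 1/((4/3 + 293/6) + (443 + 498)) = 1/(301/6 + 941) = 1/(5947/6) = 6/5947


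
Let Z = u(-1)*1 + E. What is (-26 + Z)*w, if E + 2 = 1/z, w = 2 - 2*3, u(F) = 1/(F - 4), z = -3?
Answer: 1712/15 ≈ 114.13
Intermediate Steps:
u(F) = 1/(-4 + F)
w = -4 (w = 2 - 6 = -4)
E = -7/3 (E = -2 + 1/(-3) = -2 - ⅓ = -7/3 ≈ -2.3333)
Z = -38/15 (Z = 1/(-4 - 1) - 7/3 = 1/(-5) - 7/3 = -⅕*1 - 7/3 = -⅕ - 7/3 = -38/15 ≈ -2.5333)
(-26 + Z)*w = (-26 - 38/15)*(-4) = -428/15*(-4) = 1712/15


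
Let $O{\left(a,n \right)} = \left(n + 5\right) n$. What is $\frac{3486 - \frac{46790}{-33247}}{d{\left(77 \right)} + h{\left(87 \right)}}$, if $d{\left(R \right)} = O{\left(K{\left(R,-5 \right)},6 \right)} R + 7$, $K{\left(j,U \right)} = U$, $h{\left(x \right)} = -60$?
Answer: $\frac{115945832}{167199163} \approx 0.69346$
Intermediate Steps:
$O{\left(a,n \right)} = n \left(5 + n\right)$ ($O{\left(a,n \right)} = \left(5 + n\right) n = n \left(5 + n\right)$)
$d{\left(R \right)} = 7 + 66 R$ ($d{\left(R \right)} = 6 \left(5 + 6\right) R + 7 = 6 \cdot 11 R + 7 = 66 R + 7 = 7 + 66 R$)
$\frac{3486 - \frac{46790}{-33247}}{d{\left(77 \right)} + h{\left(87 \right)}} = \frac{3486 - \frac{46790}{-33247}}{\left(7 + 66 \cdot 77\right) - 60} = \frac{3486 - - \frac{46790}{33247}}{\left(7 + 5082\right) - 60} = \frac{3486 + \frac{46790}{33247}}{5089 - 60} = \frac{115945832}{33247 \cdot 5029} = \frac{115945832}{33247} \cdot \frac{1}{5029} = \frac{115945832}{167199163}$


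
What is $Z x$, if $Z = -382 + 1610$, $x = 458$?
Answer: $562424$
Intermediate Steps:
$Z = 1228$
$Z x = 1228 \cdot 458 = 562424$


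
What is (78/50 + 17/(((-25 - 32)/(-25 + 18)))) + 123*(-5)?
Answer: -871177/1425 ≈ -611.35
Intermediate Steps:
(78/50 + 17/(((-25 - 32)/(-25 + 18)))) + 123*(-5) = (78*(1/50) + 17/((-57/(-7)))) - 615 = (39/25 + 17/((-57*(-⅐)))) - 615 = (39/25 + 17/(57/7)) - 615 = (39/25 + 17*(7/57)) - 615 = (39/25 + 119/57) - 615 = 5198/1425 - 615 = -871177/1425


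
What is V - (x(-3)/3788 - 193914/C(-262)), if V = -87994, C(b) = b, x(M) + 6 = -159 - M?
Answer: -22016169263/248114 ≈ -88734.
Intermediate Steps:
x(M) = -165 - M (x(M) = -6 + (-159 - M) = -165 - M)
V - (x(-3)/3788 - 193914/C(-262)) = -87994 - ((-165 - 1*(-3))/3788 - 193914/(-262)) = -87994 - ((-165 + 3)*(1/3788) - 193914*(-1/262)) = -87994 - (-162*1/3788 + 96957/131) = -87994 - (-81/1894 + 96957/131) = -87994 - 1*183625947/248114 = -87994 - 183625947/248114 = -22016169263/248114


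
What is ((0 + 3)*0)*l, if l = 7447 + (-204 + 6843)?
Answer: 0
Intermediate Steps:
l = 14086 (l = 7447 + 6639 = 14086)
((0 + 3)*0)*l = ((0 + 3)*0)*14086 = (3*0)*14086 = 0*14086 = 0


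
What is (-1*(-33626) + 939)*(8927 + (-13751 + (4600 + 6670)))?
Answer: 222805990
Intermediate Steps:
(-1*(-33626) + 939)*(8927 + (-13751 + (4600 + 6670))) = (33626 + 939)*(8927 + (-13751 + 11270)) = 34565*(8927 - 2481) = 34565*6446 = 222805990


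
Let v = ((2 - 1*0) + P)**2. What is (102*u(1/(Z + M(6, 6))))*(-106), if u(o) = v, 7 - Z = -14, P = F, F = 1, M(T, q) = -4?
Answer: -97308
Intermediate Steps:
P = 1
Z = 21 (Z = 7 - 1*(-14) = 7 + 14 = 21)
v = 9 (v = ((2 - 1*0) + 1)**2 = ((2 + 0) + 1)**2 = (2 + 1)**2 = 3**2 = 9)
u(o) = 9
(102*u(1/(Z + M(6, 6))))*(-106) = (102*9)*(-106) = 918*(-106) = -97308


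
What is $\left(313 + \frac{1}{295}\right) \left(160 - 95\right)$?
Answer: $\frac{1200368}{59} \approx 20345.0$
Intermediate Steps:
$\left(313 + \frac{1}{295}\right) \left(160 - 95\right) = \left(313 + \frac{1}{295}\right) 65 = \frac{92336}{295} \cdot 65 = \frac{1200368}{59}$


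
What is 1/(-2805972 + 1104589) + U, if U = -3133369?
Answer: -5331060749328/1701383 ≈ -3.1334e+6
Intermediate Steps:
1/(-2805972 + 1104589) + U = 1/(-2805972 + 1104589) - 3133369 = 1/(-1701383) - 3133369 = -1/1701383 - 3133369 = -5331060749328/1701383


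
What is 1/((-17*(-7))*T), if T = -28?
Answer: -1/3332 ≈ -0.00030012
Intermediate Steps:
1/((-17*(-7))*T) = 1/(-17*(-7)*(-28)) = 1/(119*(-28)) = 1/(-3332) = -1/3332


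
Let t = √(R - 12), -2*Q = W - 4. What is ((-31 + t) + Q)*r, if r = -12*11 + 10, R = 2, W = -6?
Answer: 3172 - 122*I*√10 ≈ 3172.0 - 385.8*I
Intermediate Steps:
Q = 5 (Q = -(-6 - 4)/2 = -½*(-10) = 5)
t = I*√10 (t = √(2 - 12) = √(-10) = I*√10 ≈ 3.1623*I)
r = -122 (r = -132 + 10 = -122)
((-31 + t) + Q)*r = ((-31 + I*√10) + 5)*(-122) = (-26 + I*√10)*(-122) = 3172 - 122*I*√10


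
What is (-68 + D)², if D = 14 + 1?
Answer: 2809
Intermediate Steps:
D = 15
(-68 + D)² = (-68 + 15)² = (-53)² = 2809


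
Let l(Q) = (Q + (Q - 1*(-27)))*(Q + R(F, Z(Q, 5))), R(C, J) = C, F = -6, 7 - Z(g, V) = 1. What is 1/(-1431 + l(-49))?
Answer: 1/2474 ≈ 0.00040420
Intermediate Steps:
Z(g, V) = 6 (Z(g, V) = 7 - 1*1 = 7 - 1 = 6)
l(Q) = (-6 + Q)*(27 + 2*Q) (l(Q) = (Q + (Q - 1*(-27)))*(Q - 6) = (Q + (Q + 27))*(-6 + Q) = (Q + (27 + Q))*(-6 + Q) = (27 + 2*Q)*(-6 + Q) = (-6 + Q)*(27 + 2*Q))
1/(-1431 + l(-49)) = 1/(-1431 + (-162 + 2*(-49)² + 15*(-49))) = 1/(-1431 + (-162 + 2*2401 - 735)) = 1/(-1431 + (-162 + 4802 - 735)) = 1/(-1431 + 3905) = 1/2474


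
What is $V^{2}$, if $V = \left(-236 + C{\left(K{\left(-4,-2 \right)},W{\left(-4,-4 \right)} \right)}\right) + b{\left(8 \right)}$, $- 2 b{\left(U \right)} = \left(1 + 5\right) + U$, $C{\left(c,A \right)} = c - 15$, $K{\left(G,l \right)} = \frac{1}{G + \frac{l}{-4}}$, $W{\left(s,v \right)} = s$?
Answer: $\frac{3268864}{49} \approx 66712.0$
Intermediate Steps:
$K{\left(G,l \right)} = \frac{1}{G - \frac{l}{4}}$ ($K{\left(G,l \right)} = \frac{1}{G + l \left(- \frac{1}{4}\right)} = \frac{1}{G - \frac{l}{4}}$)
$C{\left(c,A \right)} = -15 + c$
$b{\left(U \right)} = -3 - \frac{U}{2}$ ($b{\left(U \right)} = - \frac{\left(1 + 5\right) + U}{2} = - \frac{6 + U}{2} = -3 - \frac{U}{2}$)
$V = - \frac{1808}{7}$ ($V = \left(-236 - \left(15 - \frac{4}{\left(-1\right) \left(-2\right) + 4 \left(-4\right)}\right)\right) - 7 = \left(-236 - \left(15 - \frac{4}{2 - 16}\right)\right) - 7 = \left(-236 - \left(15 - \frac{4}{-14}\right)\right) - 7 = \left(-236 + \left(-15 + 4 \left(- \frac{1}{14}\right)\right)\right) - 7 = \left(-236 - \frac{107}{7}\right) - 7 = - \frac{1759}{7} - 7 = - \frac{1808}{7} \approx -258.29$)
$V^{2} = \left(- \frac{1808}{7}\right)^{2} = \frac{3268864}{49}$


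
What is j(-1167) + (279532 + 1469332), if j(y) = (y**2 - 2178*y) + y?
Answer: 5651312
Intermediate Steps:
j(y) = y**2 - 2177*y
j(-1167) + (279532 + 1469332) = -1167*(-2177 - 1167) + (279532 + 1469332) = -1167*(-3344) + 1748864 = 3902448 + 1748864 = 5651312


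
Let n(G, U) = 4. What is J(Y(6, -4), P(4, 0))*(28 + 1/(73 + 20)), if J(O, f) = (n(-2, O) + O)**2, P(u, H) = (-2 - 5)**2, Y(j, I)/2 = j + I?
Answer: 166720/93 ≈ 1792.7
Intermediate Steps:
Y(j, I) = 2*I + 2*j (Y(j, I) = 2*(j + I) = 2*(I + j) = 2*I + 2*j)
P(u, H) = 49 (P(u, H) = (-7)**2 = 49)
J(O, f) = (4 + O)**2
J(Y(6, -4), P(4, 0))*(28 + 1/(73 + 20)) = (4 + (2*(-4) + 2*6))**2*(28 + 1/(73 + 20)) = (4 + (-8 + 12))**2*(28 + 1/93) = (4 + 4)**2*(28 + 1/93) = 8**2*(2605/93) = 64*(2605/93) = 166720/93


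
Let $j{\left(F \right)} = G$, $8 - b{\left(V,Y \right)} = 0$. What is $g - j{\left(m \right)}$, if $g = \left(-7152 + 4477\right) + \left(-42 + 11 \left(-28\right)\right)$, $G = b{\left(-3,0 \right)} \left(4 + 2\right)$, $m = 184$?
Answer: $-3073$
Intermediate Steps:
$b{\left(V,Y \right)} = 8$ ($b{\left(V,Y \right)} = 8 - 0 = 8 + 0 = 8$)
$G = 48$ ($G = 8 \left(4 + 2\right) = 8 \cdot 6 = 48$)
$j{\left(F \right)} = 48$
$g = -3025$ ($g = -2675 - 350 = -3025$)
$g - j{\left(m \right)} = -3025 - 48 = -3073$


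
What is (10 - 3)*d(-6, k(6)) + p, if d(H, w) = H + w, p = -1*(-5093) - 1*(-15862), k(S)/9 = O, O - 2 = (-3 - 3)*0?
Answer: 21039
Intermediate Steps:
O = 2 (O = 2 + (-3 - 3)*0 = 2 - 6*0 = 2 + 0 = 2)
k(S) = 18 (k(S) = 9*2 = 18)
p = 20955 (p = 5093 + 15862 = 20955)
(10 - 3)*d(-6, k(6)) + p = (10 - 3)*(-6 + 18) + 20955 = 7*12 + 20955 = 84 + 20955 = 21039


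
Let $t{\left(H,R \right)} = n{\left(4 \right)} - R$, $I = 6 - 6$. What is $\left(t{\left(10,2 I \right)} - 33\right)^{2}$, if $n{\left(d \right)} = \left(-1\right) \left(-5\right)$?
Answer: $784$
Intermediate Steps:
$I = 0$ ($I = 6 - 6 = 0$)
$n{\left(d \right)} = 5$
$t{\left(H,R \right)} = 5 - R$
$\left(t{\left(10,2 I \right)} - 33\right)^{2} = \left(\left(5 - 2 \cdot 0\right) - 33\right)^{2} = \left(\left(5 - 0\right) - 33\right)^{2} = \left(\left(5 + 0\right) - 33\right)^{2} = \left(5 - 33\right)^{2} = \left(-28\right)^{2} = 784$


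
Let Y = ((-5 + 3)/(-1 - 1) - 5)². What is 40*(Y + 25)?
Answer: 1640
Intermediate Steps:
Y = 16 (Y = (-2/(-2) - 5)² = (-2*(-½) - 5)² = (1 - 5)² = (-4)² = 16)
40*(Y + 25) = 40*(16 + 25) = 40*41 = 1640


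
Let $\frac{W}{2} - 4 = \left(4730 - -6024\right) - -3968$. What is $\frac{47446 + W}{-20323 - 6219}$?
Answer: $- \frac{38449}{13271} \approx -2.8972$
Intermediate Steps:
$W = 29452$ ($W = 8 + 2 \left(\left(4730 - -6024\right) - -3968\right) = 8 + 2 \left(\left(4730 + 6024\right) + 3968\right) = 8 + 2 \left(10754 + 3968\right) = 8 + 2 \cdot 14722 = 8 + 29444 = 29452$)
$\frac{47446 + W}{-20323 - 6219} = \frac{47446 + 29452}{-20323 - 6219} = \frac{76898}{-26542} = 76898 \left(- \frac{1}{26542}\right) = - \frac{38449}{13271}$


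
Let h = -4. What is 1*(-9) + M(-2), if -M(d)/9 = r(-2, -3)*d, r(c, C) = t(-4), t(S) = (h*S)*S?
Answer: -1161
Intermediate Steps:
t(S) = -4*S² (t(S) = (-4*S)*S = -4*S²)
r(c, C) = -64 (r(c, C) = -4*(-4)² = -4*16 = -64)
M(d) = 576*d (M(d) = -(-576)*d = 576*d)
1*(-9) + M(-2) = 1*(-9) + 576*(-2) = -9 - 1152 = -1161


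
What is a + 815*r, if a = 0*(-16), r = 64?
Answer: 52160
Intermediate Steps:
a = 0
a + 815*r = 0 + 815*64 = 0 + 52160 = 52160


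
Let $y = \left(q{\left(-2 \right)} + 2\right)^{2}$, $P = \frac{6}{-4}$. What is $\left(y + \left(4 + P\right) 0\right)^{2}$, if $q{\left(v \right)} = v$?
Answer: $0$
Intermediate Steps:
$P = - \frac{3}{2}$ ($P = 6 \left(- \frac{1}{4}\right) = - \frac{3}{2} \approx -1.5$)
$y = 0$ ($y = \left(-2 + 2\right)^{2} = 0^{2} = 0$)
$\left(y + \left(4 + P\right) 0\right)^{2} = \left(0 + \left(4 - \frac{3}{2}\right) 0\right)^{2} = \left(0 + \frac{5}{2} \cdot 0\right)^{2} = \left(0 + 0\right)^{2} = 0^{2} = 0$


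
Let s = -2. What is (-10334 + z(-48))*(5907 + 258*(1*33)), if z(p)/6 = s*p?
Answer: -140720118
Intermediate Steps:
z(p) = -12*p (z(p) = 6*(-2*p) = -12*p)
(-10334 + z(-48))*(5907 + 258*(1*33)) = (-10334 - 12*(-48))*(5907 + 258*(1*33)) = (-10334 + 576)*(5907 + 258*33) = -9758*(5907 + 8514) = -9758*14421 = -140720118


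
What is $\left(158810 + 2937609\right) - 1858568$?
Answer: $1237851$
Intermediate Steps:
$\left(158810 + 2937609\right) - 1858568 = 3096419 - 1858568 = 1237851$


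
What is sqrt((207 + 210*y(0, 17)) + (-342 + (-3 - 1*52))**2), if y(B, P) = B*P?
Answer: 2*sqrt(39454) ≈ 397.26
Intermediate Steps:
sqrt((207 + 210*y(0, 17)) + (-342 + (-3 - 1*52))**2) = sqrt((207 + 210*(0*17)) + (-342 + (-3 - 1*52))**2) = sqrt((207 + 210*0) + (-342 + (-3 - 52))**2) = sqrt((207 + 0) + (-342 - 55)**2) = sqrt(207 + (-397)**2) = sqrt(207 + 157609) = sqrt(157816) = 2*sqrt(39454)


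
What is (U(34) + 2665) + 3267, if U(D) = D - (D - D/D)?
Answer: 5933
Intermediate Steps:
U(D) = 1 (U(D) = D - (D - 1*1) = D - (D - 1) = D - (-1 + D) = D + (1 - D) = 1)
(U(34) + 2665) + 3267 = (1 + 2665) + 3267 = 2666 + 3267 = 5933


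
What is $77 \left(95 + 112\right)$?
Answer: $15939$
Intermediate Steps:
$77 \left(95 + 112\right) = 77 \cdot 207 = 15939$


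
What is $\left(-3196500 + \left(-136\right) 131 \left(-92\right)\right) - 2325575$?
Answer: $-3883003$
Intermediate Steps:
$\left(-3196500 + \left(-136\right) 131 \left(-92\right)\right) - 2325575 = \left(-3196500 - -1639072\right) - 2325575 = \left(-3196500 + 1639072\right) - 2325575 = -1557428 - 2325575 = -3883003$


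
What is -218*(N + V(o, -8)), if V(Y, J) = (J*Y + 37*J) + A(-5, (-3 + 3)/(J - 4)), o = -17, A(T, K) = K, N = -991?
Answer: 250918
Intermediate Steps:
V(Y, J) = 37*J + J*Y (V(Y, J) = (J*Y + 37*J) + (-3 + 3)/(J - 4) = (37*J + J*Y) + 0/(-4 + J) = (37*J + J*Y) + 0 = 37*J + J*Y)
-218*(N + V(o, -8)) = -218*(-991 - 8*(37 - 17)) = -218*(-991 - 8*20) = -218*(-991 - 160) = -218*(-1151) = 250918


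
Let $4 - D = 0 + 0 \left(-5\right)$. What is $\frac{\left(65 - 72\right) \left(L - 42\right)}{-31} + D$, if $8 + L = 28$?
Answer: $- \frac{30}{31} \approx -0.96774$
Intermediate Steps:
$L = 20$ ($L = -8 + 28 = 20$)
$D = 4$ ($D = 4 - \left(0 + 0 \left(-5\right)\right) = 4 - \left(0 + 0\right) = 4 - 0 = 4 + 0 = 4$)
$\frac{\left(65 - 72\right) \left(L - 42\right)}{-31} + D = \frac{\left(65 - 72\right) \left(20 - 42\right)}{-31} + 4 = - \frac{\left(-7\right) \left(-22\right)}{31} + 4 = \left(- \frac{1}{31}\right) 154 + 4 = - \frac{154}{31} + 4 = - \frac{30}{31}$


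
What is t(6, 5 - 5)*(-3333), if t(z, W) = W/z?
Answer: 0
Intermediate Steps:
t(6, 5 - 5)*(-3333) = ((5 - 5)/6)*(-3333) = (0*(⅙))*(-3333) = 0*(-3333) = 0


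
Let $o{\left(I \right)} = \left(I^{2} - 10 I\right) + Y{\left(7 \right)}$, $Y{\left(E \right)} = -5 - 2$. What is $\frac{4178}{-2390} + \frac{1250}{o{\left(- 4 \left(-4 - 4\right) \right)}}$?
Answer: $\frac{37717}{832915} \approx 0.045283$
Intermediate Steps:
$Y{\left(E \right)} = -7$
$o{\left(I \right)} = -7 + I^{2} - 10 I$ ($o{\left(I \right)} = \left(I^{2} - 10 I\right) - 7 = -7 + I^{2} - 10 I$)
$\frac{4178}{-2390} + \frac{1250}{o{\left(- 4 \left(-4 - 4\right) \right)}} = \frac{4178}{-2390} + \frac{1250}{-7 + \left(- 4 \left(-4 - 4\right)\right)^{2} - 10 \left(- 4 \left(-4 - 4\right)\right)} = 4178 \left(- \frac{1}{2390}\right) + \frac{1250}{-7 + \left(\left(-4\right) \left(-8\right)\right)^{2} - 10 \left(\left(-4\right) \left(-8\right)\right)} = - \frac{2089}{1195} + \frac{1250}{-7 + 32^{2} - 320} = - \frac{2089}{1195} + \frac{1250}{-7 + 1024 - 320} = - \frac{2089}{1195} + \frac{1250}{697} = \frac{37717}{832915}$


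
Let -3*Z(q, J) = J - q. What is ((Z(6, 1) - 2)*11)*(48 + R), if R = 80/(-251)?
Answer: -131648/753 ≈ -174.83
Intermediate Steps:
Z(q, J) = -J/3 + q/3 (Z(q, J) = -(J - q)/3 = -J/3 + q/3)
R = -80/251 (R = 80*(-1/251) = -80/251 ≈ -0.31873)
((Z(6, 1) - 2)*11)*(48 + R) = (((-⅓*1 + (⅓)*6) - 2)*11)*(48 - 80/251) = (((-⅓ + 2) - 2)*11)*(11968/251) = ((5/3 - 2)*11)*(11968/251) = -⅓*11*(11968/251) = -11/3*11968/251 = -131648/753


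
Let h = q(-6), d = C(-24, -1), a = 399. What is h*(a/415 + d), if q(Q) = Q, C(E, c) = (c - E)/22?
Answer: -54969/4565 ≈ -12.041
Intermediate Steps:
C(E, c) = -E/22 + c/22 (C(E, c) = (c - E)*(1/22) = -E/22 + c/22)
d = 23/22 (d = -1/22*(-24) + (1/22)*(-1) = 12/11 - 1/22 = 23/22 ≈ 1.0455)
h = -6
h*(a/415 + d) = -6*(399/415 + 23/22) = -6*18323/9130 = -54969/4565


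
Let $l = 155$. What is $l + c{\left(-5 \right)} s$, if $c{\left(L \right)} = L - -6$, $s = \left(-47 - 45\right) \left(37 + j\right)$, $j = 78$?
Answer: $-10425$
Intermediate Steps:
$s = -10580$ ($s = \left(-47 - 45\right) \left(37 + 78\right) = \left(-92\right) 115 = -10580$)
$c{\left(L \right)} = 6 + L$ ($c{\left(L \right)} = L + 6 = 6 + L$)
$l + c{\left(-5 \right)} s = 155 + \left(6 - 5\right) \left(-10580\right) = 155 + 1 \left(-10580\right) = 155 - 10580 = -10425$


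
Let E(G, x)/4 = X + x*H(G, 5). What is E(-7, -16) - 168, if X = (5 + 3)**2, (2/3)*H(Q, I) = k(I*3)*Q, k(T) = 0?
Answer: 88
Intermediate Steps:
H(Q, I) = 0 (H(Q, I) = 3*(0*Q)/2 = (3/2)*0 = 0)
X = 64 (X = 8**2 = 64)
E(G, x) = 256 (E(G, x) = 4*(64 + x*0) = 4*(64 + 0) = 4*64 = 256)
E(-7, -16) - 168 = 256 - 168 = 88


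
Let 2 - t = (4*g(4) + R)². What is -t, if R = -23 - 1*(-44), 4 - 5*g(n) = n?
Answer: 439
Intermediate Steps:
g(n) = ⅘ - n/5
R = 21 (R = -23 + 44 = 21)
t = -439 (t = 2 - (4*(⅘ - ⅕*4) + 21)² = 2 - (4*(⅘ - ⅘) + 21)² = 2 - (4*0 + 21)² = 2 - (0 + 21)² = 2 - 1*21² = 2 - 1*441 = 2 - 441 = -439)
-t = -1*(-439) = 439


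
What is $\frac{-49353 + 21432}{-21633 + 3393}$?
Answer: $\frac{9307}{6080} \approx 1.5308$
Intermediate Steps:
$\frac{-49353 + 21432}{-21633 + 3393} = - \frac{27921}{-18240} = \left(-27921\right) \left(- \frac{1}{18240}\right) = \frac{9307}{6080}$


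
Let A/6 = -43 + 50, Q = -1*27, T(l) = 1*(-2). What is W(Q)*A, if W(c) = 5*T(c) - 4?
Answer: -588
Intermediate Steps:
T(l) = -2
Q = -27
W(c) = -14 (W(c) = 5*(-2) - 4 = -10 - 4 = -14)
A = 42 (A = 6*(-43 + 50) = 6*7 = 42)
W(Q)*A = -14*42 = -588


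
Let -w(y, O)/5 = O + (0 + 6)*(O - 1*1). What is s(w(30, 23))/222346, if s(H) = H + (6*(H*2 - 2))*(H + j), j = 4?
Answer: 7178777/222346 ≈ 32.286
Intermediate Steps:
w(y, O) = 30 - 35*O (w(y, O) = -5*(O + (0 + 6)*(O - 1*1)) = -5*(O + 6*(O - 1)) = -5*(O + 6*(-1 + O)) = -5*(O + (-6 + 6*O)) = -5*(-6 + 7*O) = 30 - 35*O)
s(H) = H + (-12 + 12*H)*(4 + H) (s(H) = H + (6*(H*2 - 2))*(H + 4) = H + (6*(2*H - 2))*(4 + H) = H + (6*(-2 + 2*H))*(4 + H) = H + (-12 + 12*H)*(4 + H))
s(w(30, 23))/222346 = (-48 + 12*(30 - 35*23)**2 + 37*(30 - 35*23))/222346 = (-48 + 12*(30 - 805)**2 + 37*(30 - 805))*(1/222346) = (-48 + 12*(-775)**2 + 37*(-775))*(1/222346) = (-48 + 12*600625 - 28675)*(1/222346) = (-48 + 7207500 - 28675)*(1/222346) = 7178777*(1/222346) = 7178777/222346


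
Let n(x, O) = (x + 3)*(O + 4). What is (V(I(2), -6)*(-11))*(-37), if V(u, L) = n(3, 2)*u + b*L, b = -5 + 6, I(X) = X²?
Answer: 56166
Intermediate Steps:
n(x, O) = (3 + x)*(4 + O)
b = 1
V(u, L) = L + 36*u (V(u, L) = (12 + 3*2 + 4*3 + 2*3)*u + 1*L = (12 + 6 + 12 + 6)*u + L = 36*u + L = L + 36*u)
(V(I(2), -6)*(-11))*(-37) = ((-6 + 36*2²)*(-11))*(-37) = ((-6 + 36*4)*(-11))*(-37) = ((-6 + 144)*(-11))*(-37) = (138*(-11))*(-37) = -1518*(-37) = 56166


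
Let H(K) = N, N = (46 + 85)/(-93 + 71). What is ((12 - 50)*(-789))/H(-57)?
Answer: -659604/131 ≈ -5035.1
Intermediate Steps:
N = -131/22 (N = 131/(-22) = 131*(-1/22) = -131/22 ≈ -5.9545)
H(K) = -131/22
((12 - 50)*(-789))/H(-57) = ((12 - 50)*(-789))/(-131/22) = -38*(-789)*(-22/131) = 29982*(-22/131) = -659604/131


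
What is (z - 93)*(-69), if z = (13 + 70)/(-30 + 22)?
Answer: 57063/8 ≈ 7132.9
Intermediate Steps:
z = -83/8 (z = 83/(-8) = 83*(-⅛) = -83/8 ≈ -10.375)
(z - 93)*(-69) = (-83/8 - 93)*(-69) = -827/8*(-69) = 57063/8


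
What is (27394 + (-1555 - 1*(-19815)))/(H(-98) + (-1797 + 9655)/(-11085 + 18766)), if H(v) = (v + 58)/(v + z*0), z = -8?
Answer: 2863791721/89777 ≈ 31899.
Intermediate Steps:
H(v) = (58 + v)/v (H(v) = (v + 58)/(v - 8*0) = (58 + v)/(v + 0) = (58 + v)/v)
(27394 + (-1555 - 1*(-19815)))/(H(-98) + (-1797 + 9655)/(-11085 + 18766)) = (27394 + (-1555 - 1*(-19815)))/((58 - 98)/(-98) + (-1797 + 9655)/(-11085 + 18766)) = (27394 + (-1555 + 19815))/(-1/98*(-40) + 7858/7681) = (27394 + 18260)/(20/49 + 7858*(1/7681)) = 45654/(20/49 + 7858/7681) = 45654/(538662/376369) = 45654*(376369/538662) = 2863791721/89777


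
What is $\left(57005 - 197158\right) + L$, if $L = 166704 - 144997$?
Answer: $-118446$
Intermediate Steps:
$L = 21707$
$\left(57005 - 197158\right) + L = \left(57005 - 197158\right) + 21707 = -140153 + 21707 = -118446$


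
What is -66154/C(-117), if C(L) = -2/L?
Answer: -3870009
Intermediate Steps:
-66154/C(-117) = -66154/((-2/(-117))) = -66154/((-2*(-1/117))) = -66154/2/117 = -66154*117/2 = -3870009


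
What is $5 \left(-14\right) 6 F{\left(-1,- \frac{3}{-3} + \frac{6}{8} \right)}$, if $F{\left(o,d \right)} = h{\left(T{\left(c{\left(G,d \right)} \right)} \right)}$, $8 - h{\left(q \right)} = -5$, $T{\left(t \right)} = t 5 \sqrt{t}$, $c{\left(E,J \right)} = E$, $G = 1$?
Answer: $-5460$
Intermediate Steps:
$T{\left(t \right)} = 5 t^{\frac{3}{2}}$ ($T{\left(t \right)} = 5 t \sqrt{t} = 5 t^{\frac{3}{2}}$)
$h{\left(q \right)} = 13$ ($h{\left(q \right)} = 8 - -5 = 8 + 5 = 13$)
$F{\left(o,d \right)} = 13$
$5 \left(-14\right) 6 F{\left(-1,- \frac{3}{-3} + \frac{6}{8} \right)} = 5 \left(-14\right) 6 \cdot 13 = \left(-70\right) 6 \cdot 13 = \left(-420\right) 13 = -5460$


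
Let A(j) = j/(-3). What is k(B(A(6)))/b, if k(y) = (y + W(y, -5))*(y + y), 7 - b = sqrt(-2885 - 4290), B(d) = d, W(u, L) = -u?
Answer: 0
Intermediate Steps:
A(j) = -j/3 (A(j) = j*(-1/3) = -j/3)
b = 7 - 5*I*sqrt(287) (b = 7 - sqrt(-2885 - 4290) = 7 - sqrt(-7175) = 7 - 5*I*sqrt(287) ≈ 7.0 - 84.705*I)
k(y) = 0 (k(y) = (y - y)*(y + y) = 0*(2*y) = 0)
k(B(A(6)))/b = 0/(7 - 5*I*sqrt(287)) = 0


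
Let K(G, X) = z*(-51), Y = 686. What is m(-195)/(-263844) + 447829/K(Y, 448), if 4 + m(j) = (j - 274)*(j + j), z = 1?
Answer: -19694387147/2242674 ≈ -8781.7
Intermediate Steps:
K(G, X) = -51 (K(G, X) = 1*(-51) = -51)
m(j) = -4 + 2*j*(-274 + j) (m(j) = -4 + (j - 274)*(j + j) = -4 + (-274 + j)*(2*j) = -4 + 2*j*(-274 + j))
m(-195)/(-263844) + 447829/K(Y, 448) = (-4 - 548*(-195) + 2*(-195)²)/(-263844) + 447829/(-51) = (-4 + 106860 + 2*38025)*(-1/263844) + 447829*(-1/51) = (-4 + 106860 + 76050)*(-1/263844) - 447829/51 = 182906*(-1/263844) - 447829/51 = -91453/131922 - 447829/51 = -19694387147/2242674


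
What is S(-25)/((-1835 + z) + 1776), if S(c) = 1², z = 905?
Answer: 1/846 ≈ 0.0011820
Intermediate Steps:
S(c) = 1
S(-25)/((-1835 + z) + 1776) = 1/((-1835 + 905) + 1776) = 1/(-930 + 1776) = 1/846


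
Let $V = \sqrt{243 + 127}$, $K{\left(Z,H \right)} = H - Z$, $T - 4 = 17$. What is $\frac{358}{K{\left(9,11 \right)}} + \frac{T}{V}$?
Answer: $179 + \frac{21 \sqrt{370}}{370} \approx 180.09$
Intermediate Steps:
$T = 21$ ($T = 4 + 17 = 21$)
$V = \sqrt{370} \approx 19.235$
$\frac{358}{K{\left(9,11 \right)}} + \frac{T}{V} = \frac{358}{11 - 9} + \frac{21}{\sqrt{370}} = \frac{358}{11 - 9} + 21 \frac{\sqrt{370}}{370} = \frac{358}{2} + \frac{21 \sqrt{370}}{370} = 358 \cdot \frac{1}{2} + \frac{21 \sqrt{370}}{370} = 179 + \frac{21 \sqrt{370}}{370}$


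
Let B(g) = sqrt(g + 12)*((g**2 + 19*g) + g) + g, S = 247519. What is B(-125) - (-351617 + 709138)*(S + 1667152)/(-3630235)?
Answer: 684081311216/3630235 + 13125*I*sqrt(113) ≈ 1.8844e+5 + 1.3952e+5*I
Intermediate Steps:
B(g) = g + sqrt(12 + g)*(g**2 + 20*g) (B(g) = sqrt(12 + g)*(g**2 + 20*g) + g = g + sqrt(12 + g)*(g**2 + 20*g))
B(-125) - (-351617 + 709138)*(S + 1667152)/(-3630235) = -125*(1 + 20*sqrt(12 - 125) - 125*sqrt(12 - 125)) - (-351617 + 709138)*(247519 + 1667152)/(-3630235) = -125*(1 + 20*sqrt(-113) - 125*I*sqrt(113)) - 357521*1914671*(-1)/3630235 = -125*(1 + 20*(I*sqrt(113)) - 125*I*sqrt(113)) - 684535090591*(-1)/3630235 = -125*(1 + 20*I*sqrt(113) - 125*I*sqrt(113)) - 1*(-684535090591/3630235) = -125*(1 - 105*I*sqrt(113)) + 684535090591/3630235 = (-125 + 13125*I*sqrt(113)) + 684535090591/3630235 = 684081311216/3630235 + 13125*I*sqrt(113)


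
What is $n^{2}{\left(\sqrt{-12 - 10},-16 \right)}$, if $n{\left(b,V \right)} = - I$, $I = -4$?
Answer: $16$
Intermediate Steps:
$n{\left(b,V \right)} = 4$ ($n{\left(b,V \right)} = \left(-1\right) \left(-4\right) = 4$)
$n^{2}{\left(\sqrt{-12 - 10},-16 \right)} = 4^{2} = 16$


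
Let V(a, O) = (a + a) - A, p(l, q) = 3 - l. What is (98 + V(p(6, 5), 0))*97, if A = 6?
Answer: 8342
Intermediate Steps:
V(a, O) = -6 + 2*a (V(a, O) = (a + a) - 1*6 = 2*a - 6 = -6 + 2*a)
(98 + V(p(6, 5), 0))*97 = (98 + (-6 + 2*(3 - 1*6)))*97 = (98 + (-6 + 2*(3 - 6)))*97 = (98 + (-6 + 2*(-3)))*97 = (98 + (-6 - 6))*97 = (98 - 12)*97 = 86*97 = 8342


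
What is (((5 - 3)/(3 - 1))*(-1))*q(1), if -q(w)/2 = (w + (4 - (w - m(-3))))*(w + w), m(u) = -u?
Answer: 28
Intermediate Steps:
q(w) = -28*w (q(w) = -2*(w + (4 - (w - (-1)*(-3))))*(w + w) = -2*(w + (4 - (w - 1*3)))*2*w = -2*(w + (4 - (w - 3)))*2*w = -2*(w + (4 - (-3 + w)))*2*w = -2*(w + (4 + (3 - w)))*2*w = -2*(w + (7 - w))*2*w = -14*2*w = -28*w)
(((5 - 3)/(3 - 1))*(-1))*q(1) = (((5 - 3)/(3 - 1))*(-1))*(-28*1) = ((2/2)*(-1))*(-28) = ((2*(½))*(-1))*(-28) = (1*(-1))*(-28) = -1*(-28) = 28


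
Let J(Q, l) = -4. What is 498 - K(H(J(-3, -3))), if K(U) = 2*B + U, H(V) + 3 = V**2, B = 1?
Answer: 483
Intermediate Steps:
H(V) = -3 + V**2
K(U) = 2 + U (K(U) = 2*1 + U = 2 + U)
498 - K(H(J(-3, -3))) = 498 - (2 + (-3 + (-4)**2)) = 498 - (2 + (-3 + 16)) = 498 - (2 + 13) = 498 - 1*15 = 498 - 15 = 483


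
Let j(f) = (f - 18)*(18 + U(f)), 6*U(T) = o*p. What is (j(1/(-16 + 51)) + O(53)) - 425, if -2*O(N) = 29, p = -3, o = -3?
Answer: -27648/35 ≈ -789.94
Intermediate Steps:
O(N) = -29/2 (O(N) = -½*29 = -29/2)
U(T) = 3/2 (U(T) = (-3*(-3))/6 = (⅙)*9 = 3/2)
j(f) = -351 + 39*f/2 (j(f) = (f - 18)*(18 + 3/2) = (-18 + f)*(39/2) = -351 + 39*f/2)
(j(1/(-16 + 51)) + O(53)) - 425 = ((-351 + 39/(2*(-16 + 51))) - 29/2) - 425 = ((-351 + (39/2)/35) - 29/2) - 425 = ((-351 + (39/2)*(1/35)) - 29/2) - 425 = ((-351 + 39/70) - 29/2) - 425 = (-24531/70 - 29/2) - 425 = -12773/35 - 425 = -27648/35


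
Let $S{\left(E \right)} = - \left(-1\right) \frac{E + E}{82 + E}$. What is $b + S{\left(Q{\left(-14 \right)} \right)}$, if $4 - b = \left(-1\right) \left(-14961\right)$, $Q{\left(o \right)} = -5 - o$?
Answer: $- \frac{1361069}{91} \approx -14957.0$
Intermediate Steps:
$S{\left(E \right)} = \frac{2 E}{82 + E}$ ($S{\left(E \right)} = - \left(-1\right) \frac{2 E}{82 + E} = - \frac{\left(-2\right) E}{82 + E} = \frac{2 E}{82 + E}$)
$b = -14957$ ($b = 4 - \left(-1\right) \left(-14961\right) = 4 - 14961 = -14957$)
$b + S{\left(Q{\left(-14 \right)} \right)} = -14957 + \frac{2 \left(-5 - -14\right)}{82 - -9} = -14957 + \frac{2 \left(-5 + 14\right)}{82 + \left(-5 + 14\right)} = -14957 + 2 \cdot 9 \frac{1}{82 + 9} = -14957 + 2 \cdot 9 \cdot \frac{1}{91} = -14957 + \frac{18}{91} = - \frac{1361069}{91}$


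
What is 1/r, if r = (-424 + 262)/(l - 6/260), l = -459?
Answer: 19891/7020 ≈ 2.8335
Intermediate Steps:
r = 7020/19891 (r = (-424 + 262)/(-459 - 6/260) = -162/(-459 - 6*1/260) = -162/(-459 - 3/130) = -162/(-59673/130) = -162*(-130/59673) = 7020/19891 ≈ 0.35292)
1/r = 1/(7020/19891) = 19891/7020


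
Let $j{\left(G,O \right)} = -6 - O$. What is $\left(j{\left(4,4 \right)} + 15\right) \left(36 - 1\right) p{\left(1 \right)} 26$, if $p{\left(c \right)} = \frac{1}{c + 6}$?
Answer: $650$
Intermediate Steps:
$p{\left(c \right)} = \frac{1}{6 + c}$
$\left(j{\left(4,4 \right)} + 15\right) \left(36 - 1\right) p{\left(1 \right)} 26 = \frac{\left(\left(-6 - 4\right) + 15\right) \left(36 - 1\right)}{6 + 1} \cdot 26 = \frac{\left(\left(-6 - 4\right) + 15\right) 35}{7} \cdot 26 = \left(-10 + 15\right) 35 \cdot \frac{1}{7} \cdot 26 = 5 \cdot 35 \cdot \frac{1}{7} \cdot 26 = 175 \cdot \frac{1}{7} \cdot 26 = 25 \cdot 26 = 650$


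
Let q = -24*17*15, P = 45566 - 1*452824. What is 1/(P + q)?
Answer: -1/413378 ≈ -2.4191e-6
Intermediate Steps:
P = -407258 (P = 45566 - 452824 = -407258)
q = -6120 (q = -408*15 = -6120)
1/(P + q) = 1/(-407258 - 6120) = 1/(-413378) = -1/413378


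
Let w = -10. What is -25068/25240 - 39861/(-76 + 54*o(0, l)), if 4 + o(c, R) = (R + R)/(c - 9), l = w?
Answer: 2912151/12620 ≈ 230.76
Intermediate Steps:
l = -10
o(c, R) = -4 + 2*R/(-9 + c) (o(c, R) = -4 + (R + R)/(c - 9) = -4 + (2*R)/(-9 + c) = -4 + 2*R/(-9 + c))
-25068/25240 - 39861/(-76 + 54*o(0, l)) = -25068/25240 - 39861/(-76 + 54*(2*(18 - 10 - 2*0)/(-9 + 0))) = -25068*1/25240 - 39861/(-76 + 54*(2*(18 - 10 + 0)/(-9))) = -6267/6310 - 39861/(-76 + 54*(2*(-⅑)*8)) = -6267/6310 - 39861/(-76 + 54*(-16/9)) = -6267/6310 - 39861/(-76 - 96) = -6267/6310 - 39861/(-172) = -6267/6310 - 39861*(-1/172) = -6267/6310 + 927/4 = 2912151/12620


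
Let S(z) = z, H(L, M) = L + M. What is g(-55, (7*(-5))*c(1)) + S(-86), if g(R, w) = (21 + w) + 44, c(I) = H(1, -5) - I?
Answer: 154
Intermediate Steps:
c(I) = -4 - I (c(I) = (1 - 5) - I = -4 - I)
g(R, w) = 65 + w
g(-55, (7*(-5))*c(1)) + S(-86) = (65 + (7*(-5))*(-4 - 1*1)) - 86 = (65 - 35*(-4 - 1)) - 86 = (65 - 35*(-5)) - 86 = (65 + 175) - 86 = 240 - 86 = 154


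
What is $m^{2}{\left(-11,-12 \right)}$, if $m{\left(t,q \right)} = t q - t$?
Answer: $20449$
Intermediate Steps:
$m{\left(t,q \right)} = - t + q t$ ($m{\left(t,q \right)} = q t - t = - t + q t$)
$m^{2}{\left(-11,-12 \right)} = \left(- 11 \left(-1 - 12\right)\right)^{2} = \left(\left(-11\right) \left(-13\right)\right)^{2} = 143^{2} = 20449$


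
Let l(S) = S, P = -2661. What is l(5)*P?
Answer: -13305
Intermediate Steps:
l(5)*P = 5*(-2661) = -13305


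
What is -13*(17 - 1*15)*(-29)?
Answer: 754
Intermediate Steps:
-13*(17 - 1*15)*(-29) = -13*(17 - 15)*(-29) = -13*2*(-29) = -26*(-29) = 754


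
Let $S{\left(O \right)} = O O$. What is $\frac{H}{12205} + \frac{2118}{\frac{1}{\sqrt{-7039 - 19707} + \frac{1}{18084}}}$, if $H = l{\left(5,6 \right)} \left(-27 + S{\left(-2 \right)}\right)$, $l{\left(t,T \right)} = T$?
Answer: $\frac{3892433}{36785870} + 2118 i \sqrt{26746} \approx 0.10581 + 3.4638 \cdot 10^{5} i$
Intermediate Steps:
$S{\left(O \right)} = O^{2}$
$H = -138$ ($H = 6 \left(-27 + \left(-2\right)^{2}\right) = 6 \left(-27 + 4\right) = 6 \left(-23\right) = -138$)
$\frac{H}{12205} + \frac{2118}{\frac{1}{\sqrt{-7039 - 19707} + \frac{1}{18084}}} = - \frac{138}{12205} + \frac{2118}{\frac{1}{\sqrt{-7039 - 19707} + \frac{1}{18084}}} = \left(-138\right) \frac{1}{12205} + \frac{2118}{\frac{1}{\sqrt{-26746} + \frac{1}{18084}}} = - \frac{138}{12205} + \frac{2118}{\frac{1}{i \sqrt{26746} + \frac{1}{18084}}} = - \frac{138}{12205} + \frac{2118}{\frac{1}{\frac{1}{18084} + i \sqrt{26746}}} = - \frac{138}{12205} + 2118 \left(\frac{1}{18084} + i \sqrt{26746}\right) = - \frac{138}{12205} + \left(\frac{353}{3014} + 2118 i \sqrt{26746}\right) = \frac{3892433}{36785870} + 2118 i \sqrt{26746}$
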